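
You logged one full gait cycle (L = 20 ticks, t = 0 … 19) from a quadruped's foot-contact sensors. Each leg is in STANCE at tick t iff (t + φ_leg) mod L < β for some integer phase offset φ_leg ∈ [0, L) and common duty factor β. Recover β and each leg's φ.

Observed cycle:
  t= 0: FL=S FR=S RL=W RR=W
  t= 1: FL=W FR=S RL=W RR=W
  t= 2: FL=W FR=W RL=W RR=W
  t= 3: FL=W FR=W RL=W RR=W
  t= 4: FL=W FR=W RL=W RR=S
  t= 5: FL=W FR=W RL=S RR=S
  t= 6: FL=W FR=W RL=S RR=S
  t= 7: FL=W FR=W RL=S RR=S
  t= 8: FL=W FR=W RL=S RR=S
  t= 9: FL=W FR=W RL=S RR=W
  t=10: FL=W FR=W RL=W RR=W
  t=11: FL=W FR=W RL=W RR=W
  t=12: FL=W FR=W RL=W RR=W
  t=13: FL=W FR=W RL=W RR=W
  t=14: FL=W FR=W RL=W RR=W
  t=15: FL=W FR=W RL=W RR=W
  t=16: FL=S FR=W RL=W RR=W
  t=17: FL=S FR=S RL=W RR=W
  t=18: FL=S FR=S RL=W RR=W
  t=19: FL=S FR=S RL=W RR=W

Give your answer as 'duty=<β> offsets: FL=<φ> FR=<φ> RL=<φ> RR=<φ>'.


duty β = stance ticks per leg = 5
FL: stance ticks = 5; W→S at t=16 → φ=4
FR: stance ticks = 5; W→S at t=17 → φ=3
RL: stance ticks = 5; W→S at t=5 → φ=15
RR: stance ticks = 5; W→S at t=4 → φ=16

duty=5 offsets: FL=4 FR=3 RL=15 RR=16


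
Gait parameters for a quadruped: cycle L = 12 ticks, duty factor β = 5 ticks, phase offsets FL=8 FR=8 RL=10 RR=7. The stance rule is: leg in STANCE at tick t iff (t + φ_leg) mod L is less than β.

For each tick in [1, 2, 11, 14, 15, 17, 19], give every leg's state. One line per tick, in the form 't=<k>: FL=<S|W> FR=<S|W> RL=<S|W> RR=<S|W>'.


t=1: FL=W FR=W RL=W RR=W
t=2: FL=W FR=W RL=S RR=W
t=11: FL=W FR=W RL=W RR=W
t=14: FL=W FR=W RL=S RR=W
t=15: FL=W FR=W RL=S RR=W
t=17: FL=S FR=S RL=S RR=S
t=19: FL=S FR=S RL=W RR=S

t=1: phase=(9,9,11,8) vs β=5 → FL=W FR=W RL=W RR=W
t=2: phase=(10,10,0,9) vs β=5 → FL=W FR=W RL=S RR=W
t=11: phase=(7,7,9,6) vs β=5 → FL=W FR=W RL=W RR=W
t=14: phase=(10,10,0,9) vs β=5 → FL=W FR=W RL=S RR=W
t=15: phase=(11,11,1,10) vs β=5 → FL=W FR=W RL=S RR=W
t=17: phase=(1,1,3,0) vs β=5 → FL=S FR=S RL=S RR=S
t=19: phase=(3,3,5,2) vs β=5 → FL=S FR=S RL=W RR=S


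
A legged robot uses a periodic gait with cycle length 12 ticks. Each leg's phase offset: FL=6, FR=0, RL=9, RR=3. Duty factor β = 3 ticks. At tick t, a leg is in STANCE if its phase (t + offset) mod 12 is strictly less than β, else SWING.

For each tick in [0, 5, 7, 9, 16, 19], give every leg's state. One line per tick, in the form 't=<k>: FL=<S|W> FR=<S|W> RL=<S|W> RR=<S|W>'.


t=0: FL=W FR=S RL=W RR=W
t=5: FL=W FR=W RL=S RR=W
t=7: FL=S FR=W RL=W RR=W
t=9: FL=W FR=W RL=W RR=S
t=16: FL=W FR=W RL=S RR=W
t=19: FL=S FR=W RL=W RR=W

t=0: phase=(6,0,9,3) vs β=3 → FL=W FR=S RL=W RR=W
t=5: phase=(11,5,2,8) vs β=3 → FL=W FR=W RL=S RR=W
t=7: phase=(1,7,4,10) vs β=3 → FL=S FR=W RL=W RR=W
t=9: phase=(3,9,6,0) vs β=3 → FL=W FR=W RL=W RR=S
t=16: phase=(10,4,1,7) vs β=3 → FL=W FR=W RL=S RR=W
t=19: phase=(1,7,4,10) vs β=3 → FL=S FR=W RL=W RR=W


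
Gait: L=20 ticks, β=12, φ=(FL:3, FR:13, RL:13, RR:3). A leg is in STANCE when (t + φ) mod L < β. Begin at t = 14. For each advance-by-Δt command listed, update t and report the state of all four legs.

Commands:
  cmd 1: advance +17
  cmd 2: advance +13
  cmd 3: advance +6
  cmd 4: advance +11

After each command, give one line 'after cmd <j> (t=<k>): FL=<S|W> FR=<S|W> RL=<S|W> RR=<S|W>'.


start t=14: FL=W FR=S RL=S RR=W
cmd 1: advance +17 → t=31, phase=(14,4,4,14) → FL=W FR=S RL=S RR=W
cmd 2: advance +13 → t=44, phase=(7,17,17,7) → FL=S FR=W RL=W RR=S
cmd 3: advance +6 → t=50, phase=(13,3,3,13) → FL=W FR=S RL=S RR=W
cmd 4: advance +11 → t=61, phase=(4,14,14,4) → FL=S FR=W RL=W RR=S

after cmd 1 (t=31): FL=W FR=S RL=S RR=W
after cmd 2 (t=44): FL=S FR=W RL=W RR=S
after cmd 3 (t=50): FL=W FR=S RL=S RR=W
after cmd 4 (t=61): FL=S FR=W RL=W RR=S


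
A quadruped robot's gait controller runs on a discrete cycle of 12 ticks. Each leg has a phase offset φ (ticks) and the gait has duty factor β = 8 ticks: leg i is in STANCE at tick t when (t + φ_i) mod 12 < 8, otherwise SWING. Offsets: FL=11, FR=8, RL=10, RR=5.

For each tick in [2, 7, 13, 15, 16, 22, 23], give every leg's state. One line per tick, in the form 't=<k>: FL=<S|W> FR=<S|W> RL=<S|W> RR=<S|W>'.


t=2: phase=(1,10,0,7) vs β=8 → FL=S FR=W RL=S RR=S
t=7: phase=(6,3,5,0) vs β=8 → FL=S FR=S RL=S RR=S
t=13: phase=(0,9,11,6) vs β=8 → FL=S FR=W RL=W RR=S
t=15: phase=(2,11,1,8) vs β=8 → FL=S FR=W RL=S RR=W
t=16: phase=(3,0,2,9) vs β=8 → FL=S FR=S RL=S RR=W
t=22: phase=(9,6,8,3) vs β=8 → FL=W FR=S RL=W RR=S
t=23: phase=(10,7,9,4) vs β=8 → FL=W FR=S RL=W RR=S

t=2: FL=S FR=W RL=S RR=S
t=7: FL=S FR=S RL=S RR=S
t=13: FL=S FR=W RL=W RR=S
t=15: FL=S FR=W RL=S RR=W
t=16: FL=S FR=S RL=S RR=W
t=22: FL=W FR=S RL=W RR=S
t=23: FL=W FR=S RL=W RR=S


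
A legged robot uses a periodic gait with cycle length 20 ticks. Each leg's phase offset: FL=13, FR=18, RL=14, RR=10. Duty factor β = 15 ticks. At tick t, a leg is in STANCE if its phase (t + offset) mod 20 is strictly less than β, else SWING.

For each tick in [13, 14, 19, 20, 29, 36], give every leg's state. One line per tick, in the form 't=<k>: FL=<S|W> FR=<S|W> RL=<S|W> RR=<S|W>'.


t=13: phase=(6,11,7,3) vs β=15 → FL=S FR=S RL=S RR=S
t=14: phase=(7,12,8,4) vs β=15 → FL=S FR=S RL=S RR=S
t=19: phase=(12,17,13,9) vs β=15 → FL=S FR=W RL=S RR=S
t=20: phase=(13,18,14,10) vs β=15 → FL=S FR=W RL=S RR=S
t=29: phase=(2,7,3,19) vs β=15 → FL=S FR=S RL=S RR=W
t=36: phase=(9,14,10,6) vs β=15 → FL=S FR=S RL=S RR=S

t=13: FL=S FR=S RL=S RR=S
t=14: FL=S FR=S RL=S RR=S
t=19: FL=S FR=W RL=S RR=S
t=20: FL=S FR=W RL=S RR=S
t=29: FL=S FR=S RL=S RR=W
t=36: FL=S FR=S RL=S RR=S


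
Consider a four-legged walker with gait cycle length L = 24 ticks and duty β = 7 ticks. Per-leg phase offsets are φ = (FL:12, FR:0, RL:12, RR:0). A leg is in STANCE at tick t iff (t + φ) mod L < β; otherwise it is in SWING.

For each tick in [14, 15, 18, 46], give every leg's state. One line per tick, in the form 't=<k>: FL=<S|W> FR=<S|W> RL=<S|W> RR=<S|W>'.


t=14: phase=(2,14,2,14) vs β=7 → FL=S FR=W RL=S RR=W
t=15: phase=(3,15,3,15) vs β=7 → FL=S FR=W RL=S RR=W
t=18: phase=(6,18,6,18) vs β=7 → FL=S FR=W RL=S RR=W
t=46: phase=(10,22,10,22) vs β=7 → FL=W FR=W RL=W RR=W

t=14: FL=S FR=W RL=S RR=W
t=15: FL=S FR=W RL=S RR=W
t=18: FL=S FR=W RL=S RR=W
t=46: FL=W FR=W RL=W RR=W


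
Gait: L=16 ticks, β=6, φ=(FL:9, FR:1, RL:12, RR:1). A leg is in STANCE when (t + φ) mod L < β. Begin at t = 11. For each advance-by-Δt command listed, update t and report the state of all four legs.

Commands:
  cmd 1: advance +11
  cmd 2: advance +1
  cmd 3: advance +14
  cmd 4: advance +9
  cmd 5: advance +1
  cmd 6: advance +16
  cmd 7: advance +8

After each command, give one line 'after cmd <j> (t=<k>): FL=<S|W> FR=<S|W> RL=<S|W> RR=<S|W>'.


start t=11: FL=S FR=W RL=W RR=W
cmd 1: advance +11 → t=22, phase=(15,7,2,7) → FL=W FR=W RL=S RR=W
cmd 2: advance +1 → t=23, phase=(0,8,3,8) → FL=S FR=W RL=S RR=W
cmd 3: advance +14 → t=37, phase=(14,6,1,6) → FL=W FR=W RL=S RR=W
cmd 4: advance +9 → t=46, phase=(7,15,10,15) → FL=W FR=W RL=W RR=W
cmd 5: advance +1 → t=47, phase=(8,0,11,0) → FL=W FR=S RL=W RR=S
cmd 6: advance +16 → t=63, phase=(8,0,11,0) → FL=W FR=S RL=W RR=S
cmd 7: advance +8 → t=71, phase=(0,8,3,8) → FL=S FR=W RL=S RR=W

after cmd 1 (t=22): FL=W FR=W RL=S RR=W
after cmd 2 (t=23): FL=S FR=W RL=S RR=W
after cmd 3 (t=37): FL=W FR=W RL=S RR=W
after cmd 4 (t=46): FL=W FR=W RL=W RR=W
after cmd 5 (t=47): FL=W FR=S RL=W RR=S
after cmd 6 (t=63): FL=W FR=S RL=W RR=S
after cmd 7 (t=71): FL=S FR=W RL=S RR=W


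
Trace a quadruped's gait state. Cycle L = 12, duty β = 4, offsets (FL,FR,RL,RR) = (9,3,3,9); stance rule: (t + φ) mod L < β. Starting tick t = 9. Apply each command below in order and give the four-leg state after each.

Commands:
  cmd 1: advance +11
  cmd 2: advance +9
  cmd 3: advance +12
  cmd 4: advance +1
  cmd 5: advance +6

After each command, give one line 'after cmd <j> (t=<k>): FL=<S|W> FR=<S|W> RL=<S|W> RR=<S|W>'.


start t=9: FL=W FR=S RL=S RR=W
cmd 1: advance +11 → t=20, phase=(5,11,11,5) → FL=W FR=W RL=W RR=W
cmd 2: advance +9 → t=29, phase=(2,8,8,2) → FL=S FR=W RL=W RR=S
cmd 3: advance +12 → t=41, phase=(2,8,8,2) → FL=S FR=W RL=W RR=S
cmd 4: advance +1 → t=42, phase=(3,9,9,3) → FL=S FR=W RL=W RR=S
cmd 5: advance +6 → t=48, phase=(9,3,3,9) → FL=W FR=S RL=S RR=W

after cmd 1 (t=20): FL=W FR=W RL=W RR=W
after cmd 2 (t=29): FL=S FR=W RL=W RR=S
after cmd 3 (t=41): FL=S FR=W RL=W RR=S
after cmd 4 (t=42): FL=S FR=W RL=W RR=S
after cmd 5 (t=48): FL=W FR=S RL=S RR=W


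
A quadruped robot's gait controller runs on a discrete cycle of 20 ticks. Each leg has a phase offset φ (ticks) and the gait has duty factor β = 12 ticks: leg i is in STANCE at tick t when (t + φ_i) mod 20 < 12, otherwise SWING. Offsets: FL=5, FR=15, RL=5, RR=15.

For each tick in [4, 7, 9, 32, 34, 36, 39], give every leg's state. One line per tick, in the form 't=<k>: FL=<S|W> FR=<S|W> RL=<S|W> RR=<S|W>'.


t=4: FL=S FR=W RL=S RR=W
t=7: FL=W FR=S RL=W RR=S
t=9: FL=W FR=S RL=W RR=S
t=32: FL=W FR=S RL=W RR=S
t=34: FL=W FR=S RL=W RR=S
t=36: FL=S FR=S RL=S RR=S
t=39: FL=S FR=W RL=S RR=W

t=4: phase=(9,19,9,19) vs β=12 → FL=S FR=W RL=S RR=W
t=7: phase=(12,2,12,2) vs β=12 → FL=W FR=S RL=W RR=S
t=9: phase=(14,4,14,4) vs β=12 → FL=W FR=S RL=W RR=S
t=32: phase=(17,7,17,7) vs β=12 → FL=W FR=S RL=W RR=S
t=34: phase=(19,9,19,9) vs β=12 → FL=W FR=S RL=W RR=S
t=36: phase=(1,11,1,11) vs β=12 → FL=S FR=S RL=S RR=S
t=39: phase=(4,14,4,14) vs β=12 → FL=S FR=W RL=S RR=W


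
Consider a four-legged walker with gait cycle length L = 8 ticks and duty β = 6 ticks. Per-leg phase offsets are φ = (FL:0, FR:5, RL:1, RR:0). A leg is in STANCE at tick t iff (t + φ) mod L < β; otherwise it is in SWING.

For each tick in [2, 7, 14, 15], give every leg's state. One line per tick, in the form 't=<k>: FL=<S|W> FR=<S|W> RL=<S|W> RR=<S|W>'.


t=2: phase=(2,7,3,2) vs β=6 → FL=S FR=W RL=S RR=S
t=7: phase=(7,4,0,7) vs β=6 → FL=W FR=S RL=S RR=W
t=14: phase=(6,3,7,6) vs β=6 → FL=W FR=S RL=W RR=W
t=15: phase=(7,4,0,7) vs β=6 → FL=W FR=S RL=S RR=W

t=2: FL=S FR=W RL=S RR=S
t=7: FL=W FR=S RL=S RR=W
t=14: FL=W FR=S RL=W RR=W
t=15: FL=W FR=S RL=S RR=W


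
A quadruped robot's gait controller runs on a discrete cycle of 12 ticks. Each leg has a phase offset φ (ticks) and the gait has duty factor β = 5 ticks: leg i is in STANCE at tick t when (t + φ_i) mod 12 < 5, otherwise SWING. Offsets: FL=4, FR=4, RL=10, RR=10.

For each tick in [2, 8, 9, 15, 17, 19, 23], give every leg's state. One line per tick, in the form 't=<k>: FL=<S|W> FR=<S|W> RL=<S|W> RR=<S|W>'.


t=2: FL=W FR=W RL=S RR=S
t=8: FL=S FR=S RL=W RR=W
t=9: FL=S FR=S RL=W RR=W
t=15: FL=W FR=W RL=S RR=S
t=17: FL=W FR=W RL=S RR=S
t=19: FL=W FR=W RL=W RR=W
t=23: FL=S FR=S RL=W RR=W

t=2: phase=(6,6,0,0) vs β=5 → FL=W FR=W RL=S RR=S
t=8: phase=(0,0,6,6) vs β=5 → FL=S FR=S RL=W RR=W
t=9: phase=(1,1,7,7) vs β=5 → FL=S FR=S RL=W RR=W
t=15: phase=(7,7,1,1) vs β=5 → FL=W FR=W RL=S RR=S
t=17: phase=(9,9,3,3) vs β=5 → FL=W FR=W RL=S RR=S
t=19: phase=(11,11,5,5) vs β=5 → FL=W FR=W RL=W RR=W
t=23: phase=(3,3,9,9) vs β=5 → FL=S FR=S RL=W RR=W


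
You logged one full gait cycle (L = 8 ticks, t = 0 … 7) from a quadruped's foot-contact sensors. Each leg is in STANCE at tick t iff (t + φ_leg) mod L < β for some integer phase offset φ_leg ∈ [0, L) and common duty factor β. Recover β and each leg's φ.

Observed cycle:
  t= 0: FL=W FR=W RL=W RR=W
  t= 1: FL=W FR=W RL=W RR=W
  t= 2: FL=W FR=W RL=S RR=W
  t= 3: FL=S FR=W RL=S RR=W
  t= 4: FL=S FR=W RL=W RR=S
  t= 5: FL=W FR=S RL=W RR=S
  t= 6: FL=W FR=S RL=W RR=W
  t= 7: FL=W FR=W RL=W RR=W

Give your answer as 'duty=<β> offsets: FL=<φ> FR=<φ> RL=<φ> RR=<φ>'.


duty=2 offsets: FL=5 FR=3 RL=6 RR=4

duty β = stance ticks per leg = 2
FL: stance ticks = 2; W→S at t=3 → φ=5
FR: stance ticks = 2; W→S at t=5 → φ=3
RL: stance ticks = 2; W→S at t=2 → φ=6
RR: stance ticks = 2; W→S at t=4 → φ=4


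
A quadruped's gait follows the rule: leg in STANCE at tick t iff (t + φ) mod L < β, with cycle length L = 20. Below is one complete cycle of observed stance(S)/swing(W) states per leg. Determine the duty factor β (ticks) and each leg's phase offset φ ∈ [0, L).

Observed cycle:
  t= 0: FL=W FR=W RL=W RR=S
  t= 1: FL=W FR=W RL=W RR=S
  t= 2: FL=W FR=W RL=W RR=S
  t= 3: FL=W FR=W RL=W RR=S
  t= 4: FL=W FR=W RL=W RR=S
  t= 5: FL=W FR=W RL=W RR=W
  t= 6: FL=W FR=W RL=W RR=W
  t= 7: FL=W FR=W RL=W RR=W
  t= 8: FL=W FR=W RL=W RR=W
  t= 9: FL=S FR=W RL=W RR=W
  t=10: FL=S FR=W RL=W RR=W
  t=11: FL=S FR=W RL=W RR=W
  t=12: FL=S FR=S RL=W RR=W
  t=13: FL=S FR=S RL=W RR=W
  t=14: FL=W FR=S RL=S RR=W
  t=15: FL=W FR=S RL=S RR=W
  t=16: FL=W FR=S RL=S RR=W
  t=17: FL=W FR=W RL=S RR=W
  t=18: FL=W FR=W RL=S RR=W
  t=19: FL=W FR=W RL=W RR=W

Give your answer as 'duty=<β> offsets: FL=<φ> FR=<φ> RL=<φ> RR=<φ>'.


duty β = stance ticks per leg = 5
FL: stance ticks = 5; W→S at t=9 → φ=11
FR: stance ticks = 5; W→S at t=12 → φ=8
RL: stance ticks = 5; W→S at t=14 → φ=6
RR: stance ticks = 5; W→S at t=0 → φ=0

duty=5 offsets: FL=11 FR=8 RL=6 RR=0


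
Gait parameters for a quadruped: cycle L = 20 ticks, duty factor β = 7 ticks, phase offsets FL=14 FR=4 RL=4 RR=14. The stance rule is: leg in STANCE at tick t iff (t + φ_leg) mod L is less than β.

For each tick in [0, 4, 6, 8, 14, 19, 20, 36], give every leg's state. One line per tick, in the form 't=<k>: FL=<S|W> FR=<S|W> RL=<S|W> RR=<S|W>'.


t=0: FL=W FR=S RL=S RR=W
t=4: FL=W FR=W RL=W RR=W
t=6: FL=S FR=W RL=W RR=S
t=8: FL=S FR=W RL=W RR=S
t=14: FL=W FR=W RL=W RR=W
t=19: FL=W FR=S RL=S RR=W
t=20: FL=W FR=S RL=S RR=W
t=36: FL=W FR=S RL=S RR=W

t=0: phase=(14,4,4,14) vs β=7 → FL=W FR=S RL=S RR=W
t=4: phase=(18,8,8,18) vs β=7 → FL=W FR=W RL=W RR=W
t=6: phase=(0,10,10,0) vs β=7 → FL=S FR=W RL=W RR=S
t=8: phase=(2,12,12,2) vs β=7 → FL=S FR=W RL=W RR=S
t=14: phase=(8,18,18,8) vs β=7 → FL=W FR=W RL=W RR=W
t=19: phase=(13,3,3,13) vs β=7 → FL=W FR=S RL=S RR=W
t=20: phase=(14,4,4,14) vs β=7 → FL=W FR=S RL=S RR=W
t=36: phase=(10,0,0,10) vs β=7 → FL=W FR=S RL=S RR=W


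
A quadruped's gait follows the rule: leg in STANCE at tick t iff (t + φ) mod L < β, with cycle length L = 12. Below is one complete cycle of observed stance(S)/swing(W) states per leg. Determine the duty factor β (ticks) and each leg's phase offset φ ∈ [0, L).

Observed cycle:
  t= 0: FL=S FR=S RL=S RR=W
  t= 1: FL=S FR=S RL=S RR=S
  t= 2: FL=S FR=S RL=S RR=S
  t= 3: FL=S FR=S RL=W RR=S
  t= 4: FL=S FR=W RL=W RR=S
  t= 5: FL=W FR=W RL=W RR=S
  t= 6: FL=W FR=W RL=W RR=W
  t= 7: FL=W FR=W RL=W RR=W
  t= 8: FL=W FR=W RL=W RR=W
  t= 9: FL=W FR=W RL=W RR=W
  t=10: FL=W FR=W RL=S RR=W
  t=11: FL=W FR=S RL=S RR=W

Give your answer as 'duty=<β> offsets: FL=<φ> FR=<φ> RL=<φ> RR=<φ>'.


duty=5 offsets: FL=0 FR=1 RL=2 RR=11

duty β = stance ticks per leg = 5
FL: stance ticks = 5; W→S at t=0 → φ=0
FR: stance ticks = 5; W→S at t=11 → φ=1
RL: stance ticks = 5; W→S at t=10 → φ=2
RR: stance ticks = 5; W→S at t=1 → φ=11


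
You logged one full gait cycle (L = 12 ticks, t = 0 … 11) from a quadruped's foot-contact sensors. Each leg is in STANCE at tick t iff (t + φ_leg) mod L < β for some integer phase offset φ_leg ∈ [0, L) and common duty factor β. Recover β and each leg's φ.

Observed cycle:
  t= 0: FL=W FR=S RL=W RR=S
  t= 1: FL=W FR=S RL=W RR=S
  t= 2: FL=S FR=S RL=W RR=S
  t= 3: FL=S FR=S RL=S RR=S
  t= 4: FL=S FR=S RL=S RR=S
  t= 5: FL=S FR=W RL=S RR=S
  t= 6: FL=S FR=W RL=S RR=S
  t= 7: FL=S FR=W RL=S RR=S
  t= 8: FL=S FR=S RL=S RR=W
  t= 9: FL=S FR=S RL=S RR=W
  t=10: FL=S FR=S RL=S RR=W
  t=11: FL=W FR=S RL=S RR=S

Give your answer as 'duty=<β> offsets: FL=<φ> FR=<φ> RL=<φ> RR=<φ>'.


duty β = stance ticks per leg = 9
FL: stance ticks = 9; W→S at t=2 → φ=10
FR: stance ticks = 9; W→S at t=8 → φ=4
RL: stance ticks = 9; W→S at t=3 → φ=9
RR: stance ticks = 9; W→S at t=11 → φ=1

duty=9 offsets: FL=10 FR=4 RL=9 RR=1


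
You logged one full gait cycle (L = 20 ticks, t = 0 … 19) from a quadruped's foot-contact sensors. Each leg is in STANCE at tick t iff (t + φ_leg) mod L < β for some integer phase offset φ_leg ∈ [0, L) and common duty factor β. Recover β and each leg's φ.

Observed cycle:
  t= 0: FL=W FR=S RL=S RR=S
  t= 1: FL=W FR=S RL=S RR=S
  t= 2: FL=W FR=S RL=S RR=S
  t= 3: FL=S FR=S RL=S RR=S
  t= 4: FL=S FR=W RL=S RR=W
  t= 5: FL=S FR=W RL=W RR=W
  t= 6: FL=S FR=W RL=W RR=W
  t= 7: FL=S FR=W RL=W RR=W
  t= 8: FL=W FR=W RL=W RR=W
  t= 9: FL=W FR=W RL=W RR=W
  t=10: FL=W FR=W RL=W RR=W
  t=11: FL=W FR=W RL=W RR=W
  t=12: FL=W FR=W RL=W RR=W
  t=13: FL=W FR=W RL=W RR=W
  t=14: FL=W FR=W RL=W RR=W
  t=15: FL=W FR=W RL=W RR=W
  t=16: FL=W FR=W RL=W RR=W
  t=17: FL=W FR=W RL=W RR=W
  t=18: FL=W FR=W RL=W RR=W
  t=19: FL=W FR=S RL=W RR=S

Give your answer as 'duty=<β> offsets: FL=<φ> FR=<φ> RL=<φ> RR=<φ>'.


duty β = stance ticks per leg = 5
FL: stance ticks = 5; W→S at t=3 → φ=17
FR: stance ticks = 5; W→S at t=19 → φ=1
RL: stance ticks = 5; W→S at t=0 → φ=0
RR: stance ticks = 5; W→S at t=19 → φ=1

duty=5 offsets: FL=17 FR=1 RL=0 RR=1


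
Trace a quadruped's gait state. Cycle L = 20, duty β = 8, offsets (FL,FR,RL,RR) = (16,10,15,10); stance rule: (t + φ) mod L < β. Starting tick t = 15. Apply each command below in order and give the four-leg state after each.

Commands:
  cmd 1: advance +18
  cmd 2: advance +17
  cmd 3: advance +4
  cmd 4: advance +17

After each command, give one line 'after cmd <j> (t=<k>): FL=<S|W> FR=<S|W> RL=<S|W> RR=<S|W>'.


after cmd 1 (t=33): FL=W FR=S RL=W RR=S
after cmd 2 (t=50): FL=S FR=S RL=S RR=S
after cmd 3 (t=54): FL=W FR=S RL=W RR=S
after cmd 4 (t=71): FL=S FR=S RL=S RR=S

start t=15: FL=W FR=S RL=W RR=S
cmd 1: advance +18 → t=33, phase=(9,3,8,3) → FL=W FR=S RL=W RR=S
cmd 2: advance +17 → t=50, phase=(6,0,5,0) → FL=S FR=S RL=S RR=S
cmd 3: advance +4 → t=54, phase=(10,4,9,4) → FL=W FR=S RL=W RR=S
cmd 4: advance +17 → t=71, phase=(7,1,6,1) → FL=S FR=S RL=S RR=S


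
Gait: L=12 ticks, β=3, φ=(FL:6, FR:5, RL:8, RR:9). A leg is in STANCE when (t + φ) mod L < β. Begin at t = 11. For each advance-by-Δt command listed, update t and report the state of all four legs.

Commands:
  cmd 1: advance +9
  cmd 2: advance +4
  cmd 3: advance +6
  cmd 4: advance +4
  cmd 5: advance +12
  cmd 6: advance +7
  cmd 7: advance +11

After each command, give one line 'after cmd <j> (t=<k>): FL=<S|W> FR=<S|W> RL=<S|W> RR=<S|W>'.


start t=11: FL=W FR=W RL=W RR=W
cmd 1: advance +9 → t=20, phase=(2,1,4,5) → FL=S FR=S RL=W RR=W
cmd 2: advance +4 → t=24, phase=(6,5,8,9) → FL=W FR=W RL=W RR=W
cmd 3: advance +6 → t=30, phase=(0,11,2,3) → FL=S FR=W RL=S RR=W
cmd 4: advance +4 → t=34, phase=(4,3,6,7) → FL=W FR=W RL=W RR=W
cmd 5: advance +12 → t=46, phase=(4,3,6,7) → FL=W FR=W RL=W RR=W
cmd 6: advance +7 → t=53, phase=(11,10,1,2) → FL=W FR=W RL=S RR=S
cmd 7: advance +11 → t=64, phase=(10,9,0,1) → FL=W FR=W RL=S RR=S

after cmd 1 (t=20): FL=S FR=S RL=W RR=W
after cmd 2 (t=24): FL=W FR=W RL=W RR=W
after cmd 3 (t=30): FL=S FR=W RL=S RR=W
after cmd 4 (t=34): FL=W FR=W RL=W RR=W
after cmd 5 (t=46): FL=W FR=W RL=W RR=W
after cmd 6 (t=53): FL=W FR=W RL=S RR=S
after cmd 7 (t=64): FL=W FR=W RL=S RR=S


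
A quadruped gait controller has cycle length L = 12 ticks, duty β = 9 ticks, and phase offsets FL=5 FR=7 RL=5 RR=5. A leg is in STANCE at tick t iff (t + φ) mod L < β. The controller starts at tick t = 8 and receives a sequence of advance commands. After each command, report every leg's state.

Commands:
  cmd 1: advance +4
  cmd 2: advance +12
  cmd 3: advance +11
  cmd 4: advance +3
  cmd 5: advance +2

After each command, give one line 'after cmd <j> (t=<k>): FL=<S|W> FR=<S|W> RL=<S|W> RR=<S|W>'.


start t=8: FL=S FR=S RL=S RR=S
cmd 1: advance +4 → t=12, phase=(5,7,5,5) → FL=S FR=S RL=S RR=S
cmd 2: advance +12 → t=24, phase=(5,7,5,5) → FL=S FR=S RL=S RR=S
cmd 3: advance +11 → t=35, phase=(4,6,4,4) → FL=S FR=S RL=S RR=S
cmd 4: advance +3 → t=38, phase=(7,9,7,7) → FL=S FR=W RL=S RR=S
cmd 5: advance +2 → t=40, phase=(9,11,9,9) → FL=W FR=W RL=W RR=W

after cmd 1 (t=12): FL=S FR=S RL=S RR=S
after cmd 2 (t=24): FL=S FR=S RL=S RR=S
after cmd 3 (t=35): FL=S FR=S RL=S RR=S
after cmd 4 (t=38): FL=S FR=W RL=S RR=S
after cmd 5 (t=40): FL=W FR=W RL=W RR=W


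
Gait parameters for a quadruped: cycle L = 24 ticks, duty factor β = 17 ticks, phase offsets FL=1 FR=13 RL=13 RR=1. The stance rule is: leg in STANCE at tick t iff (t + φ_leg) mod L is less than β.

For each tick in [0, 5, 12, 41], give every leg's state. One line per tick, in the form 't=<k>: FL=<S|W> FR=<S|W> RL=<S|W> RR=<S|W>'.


t=0: phase=(1,13,13,1) vs β=17 → FL=S FR=S RL=S RR=S
t=5: phase=(6,18,18,6) vs β=17 → FL=S FR=W RL=W RR=S
t=12: phase=(13,1,1,13) vs β=17 → FL=S FR=S RL=S RR=S
t=41: phase=(18,6,6,18) vs β=17 → FL=W FR=S RL=S RR=W

t=0: FL=S FR=S RL=S RR=S
t=5: FL=S FR=W RL=W RR=S
t=12: FL=S FR=S RL=S RR=S
t=41: FL=W FR=S RL=S RR=W


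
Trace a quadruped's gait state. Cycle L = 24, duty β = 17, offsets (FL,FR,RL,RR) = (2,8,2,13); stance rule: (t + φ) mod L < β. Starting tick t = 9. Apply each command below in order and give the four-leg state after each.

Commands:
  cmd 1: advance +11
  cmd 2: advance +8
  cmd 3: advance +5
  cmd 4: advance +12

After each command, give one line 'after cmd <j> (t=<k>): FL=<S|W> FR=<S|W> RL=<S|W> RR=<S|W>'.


start t=9: FL=S FR=W RL=S RR=W
cmd 1: advance +11 → t=20, phase=(22,4,22,9) → FL=W FR=S RL=W RR=S
cmd 2: advance +8 → t=28, phase=(6,12,6,17) → FL=S FR=S RL=S RR=W
cmd 3: advance +5 → t=33, phase=(11,17,11,22) → FL=S FR=W RL=S RR=W
cmd 4: advance +12 → t=45, phase=(23,5,23,10) → FL=W FR=S RL=W RR=S

after cmd 1 (t=20): FL=W FR=S RL=W RR=S
after cmd 2 (t=28): FL=S FR=S RL=S RR=W
after cmd 3 (t=33): FL=S FR=W RL=S RR=W
after cmd 4 (t=45): FL=W FR=S RL=W RR=S


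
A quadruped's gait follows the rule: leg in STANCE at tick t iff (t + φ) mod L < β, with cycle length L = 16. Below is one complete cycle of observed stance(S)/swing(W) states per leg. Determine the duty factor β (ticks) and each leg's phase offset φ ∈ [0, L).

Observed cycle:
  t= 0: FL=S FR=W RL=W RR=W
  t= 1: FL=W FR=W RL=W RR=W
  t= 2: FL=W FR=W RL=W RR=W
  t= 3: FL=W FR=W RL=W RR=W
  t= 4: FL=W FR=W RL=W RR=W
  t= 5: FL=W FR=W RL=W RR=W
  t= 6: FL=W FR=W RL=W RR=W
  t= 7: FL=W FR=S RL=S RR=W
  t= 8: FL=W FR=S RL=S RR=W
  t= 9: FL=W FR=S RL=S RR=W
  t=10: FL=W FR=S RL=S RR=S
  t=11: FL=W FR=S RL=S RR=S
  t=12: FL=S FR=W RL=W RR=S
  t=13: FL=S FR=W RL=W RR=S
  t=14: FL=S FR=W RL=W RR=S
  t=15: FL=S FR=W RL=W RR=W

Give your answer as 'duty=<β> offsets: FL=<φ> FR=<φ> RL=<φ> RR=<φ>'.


duty β = stance ticks per leg = 5
FL: stance ticks = 5; W→S at t=12 → φ=4
FR: stance ticks = 5; W→S at t=7 → φ=9
RL: stance ticks = 5; W→S at t=7 → φ=9
RR: stance ticks = 5; W→S at t=10 → φ=6

duty=5 offsets: FL=4 FR=9 RL=9 RR=6


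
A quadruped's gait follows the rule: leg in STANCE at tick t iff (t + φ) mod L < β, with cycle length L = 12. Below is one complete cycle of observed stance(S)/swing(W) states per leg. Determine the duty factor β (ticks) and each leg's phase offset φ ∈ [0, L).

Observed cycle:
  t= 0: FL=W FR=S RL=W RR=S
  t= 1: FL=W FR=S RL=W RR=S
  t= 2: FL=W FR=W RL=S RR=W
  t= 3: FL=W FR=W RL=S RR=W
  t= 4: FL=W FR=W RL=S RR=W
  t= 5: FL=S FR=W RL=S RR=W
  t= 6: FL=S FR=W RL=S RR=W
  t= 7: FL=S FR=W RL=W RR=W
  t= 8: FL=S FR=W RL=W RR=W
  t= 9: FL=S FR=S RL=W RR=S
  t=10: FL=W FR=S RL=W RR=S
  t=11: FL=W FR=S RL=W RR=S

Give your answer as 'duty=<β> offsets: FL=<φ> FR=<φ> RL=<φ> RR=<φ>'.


duty=5 offsets: FL=7 FR=3 RL=10 RR=3

duty β = stance ticks per leg = 5
FL: stance ticks = 5; W→S at t=5 → φ=7
FR: stance ticks = 5; W→S at t=9 → φ=3
RL: stance ticks = 5; W→S at t=2 → φ=10
RR: stance ticks = 5; W→S at t=9 → φ=3


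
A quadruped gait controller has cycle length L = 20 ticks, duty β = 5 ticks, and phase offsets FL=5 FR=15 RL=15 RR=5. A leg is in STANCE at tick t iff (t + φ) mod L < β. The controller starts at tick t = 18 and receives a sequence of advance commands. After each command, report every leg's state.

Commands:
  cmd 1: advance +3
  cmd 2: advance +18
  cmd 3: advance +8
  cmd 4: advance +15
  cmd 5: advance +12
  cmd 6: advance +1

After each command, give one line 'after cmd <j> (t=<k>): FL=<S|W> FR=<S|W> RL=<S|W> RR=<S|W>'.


start t=18: FL=S FR=W RL=W RR=S
cmd 1: advance +3 → t=21, phase=(6,16,16,6) → FL=W FR=W RL=W RR=W
cmd 2: advance +18 → t=39, phase=(4,14,14,4) → FL=S FR=W RL=W RR=S
cmd 3: advance +8 → t=47, phase=(12,2,2,12) → FL=W FR=S RL=S RR=W
cmd 4: advance +15 → t=62, phase=(7,17,17,7) → FL=W FR=W RL=W RR=W
cmd 5: advance +12 → t=74, phase=(19,9,9,19) → FL=W FR=W RL=W RR=W
cmd 6: advance +1 → t=75, phase=(0,10,10,0) → FL=S FR=W RL=W RR=S

after cmd 1 (t=21): FL=W FR=W RL=W RR=W
after cmd 2 (t=39): FL=S FR=W RL=W RR=S
after cmd 3 (t=47): FL=W FR=S RL=S RR=W
after cmd 4 (t=62): FL=W FR=W RL=W RR=W
after cmd 5 (t=74): FL=W FR=W RL=W RR=W
after cmd 6 (t=75): FL=S FR=W RL=W RR=S


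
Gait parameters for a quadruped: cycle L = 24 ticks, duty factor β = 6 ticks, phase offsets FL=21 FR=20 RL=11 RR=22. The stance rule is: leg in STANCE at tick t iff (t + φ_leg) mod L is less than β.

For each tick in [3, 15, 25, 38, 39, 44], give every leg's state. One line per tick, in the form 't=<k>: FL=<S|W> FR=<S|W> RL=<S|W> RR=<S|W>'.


t=3: FL=S FR=W RL=W RR=S
t=15: FL=W FR=W RL=S RR=W
t=25: FL=W FR=W RL=W RR=W
t=38: FL=W FR=W RL=S RR=W
t=39: FL=W FR=W RL=S RR=W
t=44: FL=W FR=W RL=W RR=W

t=3: phase=(0,23,14,1) vs β=6 → FL=S FR=W RL=W RR=S
t=15: phase=(12,11,2,13) vs β=6 → FL=W FR=W RL=S RR=W
t=25: phase=(22,21,12,23) vs β=6 → FL=W FR=W RL=W RR=W
t=38: phase=(11,10,1,12) vs β=6 → FL=W FR=W RL=S RR=W
t=39: phase=(12,11,2,13) vs β=6 → FL=W FR=W RL=S RR=W
t=44: phase=(17,16,7,18) vs β=6 → FL=W FR=W RL=W RR=W


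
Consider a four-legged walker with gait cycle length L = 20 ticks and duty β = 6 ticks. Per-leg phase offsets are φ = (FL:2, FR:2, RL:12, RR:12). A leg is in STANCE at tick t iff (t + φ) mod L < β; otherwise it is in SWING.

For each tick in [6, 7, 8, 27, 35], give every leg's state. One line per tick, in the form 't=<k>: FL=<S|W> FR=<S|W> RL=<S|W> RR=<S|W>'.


t=6: FL=W FR=W RL=W RR=W
t=7: FL=W FR=W RL=W RR=W
t=8: FL=W FR=W RL=S RR=S
t=27: FL=W FR=W RL=W RR=W
t=35: FL=W FR=W RL=W RR=W

t=6: phase=(8,8,18,18) vs β=6 → FL=W FR=W RL=W RR=W
t=7: phase=(9,9,19,19) vs β=6 → FL=W FR=W RL=W RR=W
t=8: phase=(10,10,0,0) vs β=6 → FL=W FR=W RL=S RR=S
t=27: phase=(9,9,19,19) vs β=6 → FL=W FR=W RL=W RR=W
t=35: phase=(17,17,7,7) vs β=6 → FL=W FR=W RL=W RR=W


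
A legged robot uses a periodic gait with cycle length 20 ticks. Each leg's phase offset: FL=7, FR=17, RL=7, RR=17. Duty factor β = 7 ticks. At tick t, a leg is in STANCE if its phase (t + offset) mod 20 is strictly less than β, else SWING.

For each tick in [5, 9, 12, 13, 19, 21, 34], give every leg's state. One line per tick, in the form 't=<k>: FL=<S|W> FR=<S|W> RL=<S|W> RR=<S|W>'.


t=5: phase=(12,2,12,2) vs β=7 → FL=W FR=S RL=W RR=S
t=9: phase=(16,6,16,6) vs β=7 → FL=W FR=S RL=W RR=S
t=12: phase=(19,9,19,9) vs β=7 → FL=W FR=W RL=W RR=W
t=13: phase=(0,10,0,10) vs β=7 → FL=S FR=W RL=S RR=W
t=19: phase=(6,16,6,16) vs β=7 → FL=S FR=W RL=S RR=W
t=21: phase=(8,18,8,18) vs β=7 → FL=W FR=W RL=W RR=W
t=34: phase=(1,11,1,11) vs β=7 → FL=S FR=W RL=S RR=W

t=5: FL=W FR=S RL=W RR=S
t=9: FL=W FR=S RL=W RR=S
t=12: FL=W FR=W RL=W RR=W
t=13: FL=S FR=W RL=S RR=W
t=19: FL=S FR=W RL=S RR=W
t=21: FL=W FR=W RL=W RR=W
t=34: FL=S FR=W RL=S RR=W


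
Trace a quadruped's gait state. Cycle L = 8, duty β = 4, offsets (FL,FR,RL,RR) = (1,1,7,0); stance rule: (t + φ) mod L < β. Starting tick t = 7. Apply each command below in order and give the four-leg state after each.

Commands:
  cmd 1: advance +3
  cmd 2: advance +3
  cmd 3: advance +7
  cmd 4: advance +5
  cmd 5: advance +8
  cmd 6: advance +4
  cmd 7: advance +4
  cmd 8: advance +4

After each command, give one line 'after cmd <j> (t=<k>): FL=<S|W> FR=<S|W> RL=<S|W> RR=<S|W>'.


after cmd 1 (t=10): FL=S FR=S RL=S RR=S
after cmd 2 (t=13): FL=W FR=W RL=W RR=W
after cmd 3 (t=20): FL=W FR=W RL=S RR=W
after cmd 4 (t=25): FL=S FR=S RL=S RR=S
after cmd 5 (t=33): FL=S FR=S RL=S RR=S
after cmd 6 (t=37): FL=W FR=W RL=W RR=W
after cmd 7 (t=41): FL=S FR=S RL=S RR=S
after cmd 8 (t=45): FL=W FR=W RL=W RR=W

start t=7: FL=S FR=S RL=W RR=W
cmd 1: advance +3 → t=10, phase=(3,3,1,2) → FL=S FR=S RL=S RR=S
cmd 2: advance +3 → t=13, phase=(6,6,4,5) → FL=W FR=W RL=W RR=W
cmd 3: advance +7 → t=20, phase=(5,5,3,4) → FL=W FR=W RL=S RR=W
cmd 4: advance +5 → t=25, phase=(2,2,0,1) → FL=S FR=S RL=S RR=S
cmd 5: advance +8 → t=33, phase=(2,2,0,1) → FL=S FR=S RL=S RR=S
cmd 6: advance +4 → t=37, phase=(6,6,4,5) → FL=W FR=W RL=W RR=W
cmd 7: advance +4 → t=41, phase=(2,2,0,1) → FL=S FR=S RL=S RR=S
cmd 8: advance +4 → t=45, phase=(6,6,4,5) → FL=W FR=W RL=W RR=W


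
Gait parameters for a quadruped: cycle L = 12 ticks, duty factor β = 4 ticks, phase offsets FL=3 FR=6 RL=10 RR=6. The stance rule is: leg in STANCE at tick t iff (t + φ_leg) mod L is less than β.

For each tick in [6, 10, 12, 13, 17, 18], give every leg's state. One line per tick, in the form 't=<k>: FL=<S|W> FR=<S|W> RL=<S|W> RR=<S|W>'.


t=6: phase=(9,0,4,0) vs β=4 → FL=W FR=S RL=W RR=S
t=10: phase=(1,4,8,4) vs β=4 → FL=S FR=W RL=W RR=W
t=12: phase=(3,6,10,6) vs β=4 → FL=S FR=W RL=W RR=W
t=13: phase=(4,7,11,7) vs β=4 → FL=W FR=W RL=W RR=W
t=17: phase=(8,11,3,11) vs β=4 → FL=W FR=W RL=S RR=W
t=18: phase=(9,0,4,0) vs β=4 → FL=W FR=S RL=W RR=S

t=6: FL=W FR=S RL=W RR=S
t=10: FL=S FR=W RL=W RR=W
t=12: FL=S FR=W RL=W RR=W
t=13: FL=W FR=W RL=W RR=W
t=17: FL=W FR=W RL=S RR=W
t=18: FL=W FR=S RL=W RR=S


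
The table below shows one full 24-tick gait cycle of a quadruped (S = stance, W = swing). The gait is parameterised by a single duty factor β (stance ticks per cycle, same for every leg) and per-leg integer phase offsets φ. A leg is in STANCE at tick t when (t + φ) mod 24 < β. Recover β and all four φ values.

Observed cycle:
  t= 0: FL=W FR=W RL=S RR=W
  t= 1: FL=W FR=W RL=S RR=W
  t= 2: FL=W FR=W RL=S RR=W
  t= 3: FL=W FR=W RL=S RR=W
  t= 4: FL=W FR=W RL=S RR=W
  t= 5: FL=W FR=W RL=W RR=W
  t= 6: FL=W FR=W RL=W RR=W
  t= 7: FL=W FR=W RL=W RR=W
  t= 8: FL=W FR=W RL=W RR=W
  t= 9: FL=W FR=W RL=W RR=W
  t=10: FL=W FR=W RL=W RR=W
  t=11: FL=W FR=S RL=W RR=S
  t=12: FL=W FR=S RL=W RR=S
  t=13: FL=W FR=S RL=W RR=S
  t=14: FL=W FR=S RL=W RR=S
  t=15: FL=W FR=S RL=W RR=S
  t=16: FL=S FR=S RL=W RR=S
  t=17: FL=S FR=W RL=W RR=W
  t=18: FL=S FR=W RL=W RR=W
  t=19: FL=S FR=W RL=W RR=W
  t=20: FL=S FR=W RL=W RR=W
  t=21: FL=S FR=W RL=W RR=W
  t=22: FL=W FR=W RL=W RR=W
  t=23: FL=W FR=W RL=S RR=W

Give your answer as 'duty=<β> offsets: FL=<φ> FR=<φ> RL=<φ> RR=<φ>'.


duty β = stance ticks per leg = 6
FL: stance ticks = 6; W→S at t=16 → φ=8
FR: stance ticks = 6; W→S at t=11 → φ=13
RL: stance ticks = 6; W→S at t=23 → φ=1
RR: stance ticks = 6; W→S at t=11 → φ=13

duty=6 offsets: FL=8 FR=13 RL=1 RR=13


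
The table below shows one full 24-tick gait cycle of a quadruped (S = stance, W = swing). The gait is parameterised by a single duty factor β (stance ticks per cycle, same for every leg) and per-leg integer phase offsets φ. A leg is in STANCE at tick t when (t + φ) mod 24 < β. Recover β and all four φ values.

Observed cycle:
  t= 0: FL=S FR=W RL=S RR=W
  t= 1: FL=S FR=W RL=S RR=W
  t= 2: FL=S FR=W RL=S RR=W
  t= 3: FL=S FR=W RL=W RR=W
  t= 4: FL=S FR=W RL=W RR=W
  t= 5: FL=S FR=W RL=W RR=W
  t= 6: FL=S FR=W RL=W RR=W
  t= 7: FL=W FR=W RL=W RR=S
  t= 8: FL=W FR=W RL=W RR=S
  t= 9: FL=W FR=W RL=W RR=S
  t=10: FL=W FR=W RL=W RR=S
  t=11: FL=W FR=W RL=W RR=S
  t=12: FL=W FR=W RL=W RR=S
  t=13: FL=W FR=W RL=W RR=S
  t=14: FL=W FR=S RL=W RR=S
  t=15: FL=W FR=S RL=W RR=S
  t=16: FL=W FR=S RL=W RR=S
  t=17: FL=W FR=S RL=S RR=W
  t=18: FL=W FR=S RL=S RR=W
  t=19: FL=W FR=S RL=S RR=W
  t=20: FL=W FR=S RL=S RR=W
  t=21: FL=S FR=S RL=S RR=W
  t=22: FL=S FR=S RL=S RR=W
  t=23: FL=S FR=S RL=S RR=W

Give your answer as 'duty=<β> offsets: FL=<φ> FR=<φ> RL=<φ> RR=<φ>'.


duty β = stance ticks per leg = 10
FL: stance ticks = 10; W→S at t=21 → φ=3
FR: stance ticks = 10; W→S at t=14 → φ=10
RL: stance ticks = 10; W→S at t=17 → φ=7
RR: stance ticks = 10; W→S at t=7 → φ=17

duty=10 offsets: FL=3 FR=10 RL=7 RR=17


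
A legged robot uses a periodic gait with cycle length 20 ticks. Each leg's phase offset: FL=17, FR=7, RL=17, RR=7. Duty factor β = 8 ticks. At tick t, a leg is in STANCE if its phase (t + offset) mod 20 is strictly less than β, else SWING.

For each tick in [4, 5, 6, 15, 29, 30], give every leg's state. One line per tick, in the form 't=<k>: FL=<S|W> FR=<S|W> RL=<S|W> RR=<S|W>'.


t=4: FL=S FR=W RL=S RR=W
t=5: FL=S FR=W RL=S RR=W
t=6: FL=S FR=W RL=S RR=W
t=15: FL=W FR=S RL=W RR=S
t=29: FL=S FR=W RL=S RR=W
t=30: FL=S FR=W RL=S RR=W

t=4: phase=(1,11,1,11) vs β=8 → FL=S FR=W RL=S RR=W
t=5: phase=(2,12,2,12) vs β=8 → FL=S FR=W RL=S RR=W
t=6: phase=(3,13,3,13) vs β=8 → FL=S FR=W RL=S RR=W
t=15: phase=(12,2,12,2) vs β=8 → FL=W FR=S RL=W RR=S
t=29: phase=(6,16,6,16) vs β=8 → FL=S FR=W RL=S RR=W
t=30: phase=(7,17,7,17) vs β=8 → FL=S FR=W RL=S RR=W


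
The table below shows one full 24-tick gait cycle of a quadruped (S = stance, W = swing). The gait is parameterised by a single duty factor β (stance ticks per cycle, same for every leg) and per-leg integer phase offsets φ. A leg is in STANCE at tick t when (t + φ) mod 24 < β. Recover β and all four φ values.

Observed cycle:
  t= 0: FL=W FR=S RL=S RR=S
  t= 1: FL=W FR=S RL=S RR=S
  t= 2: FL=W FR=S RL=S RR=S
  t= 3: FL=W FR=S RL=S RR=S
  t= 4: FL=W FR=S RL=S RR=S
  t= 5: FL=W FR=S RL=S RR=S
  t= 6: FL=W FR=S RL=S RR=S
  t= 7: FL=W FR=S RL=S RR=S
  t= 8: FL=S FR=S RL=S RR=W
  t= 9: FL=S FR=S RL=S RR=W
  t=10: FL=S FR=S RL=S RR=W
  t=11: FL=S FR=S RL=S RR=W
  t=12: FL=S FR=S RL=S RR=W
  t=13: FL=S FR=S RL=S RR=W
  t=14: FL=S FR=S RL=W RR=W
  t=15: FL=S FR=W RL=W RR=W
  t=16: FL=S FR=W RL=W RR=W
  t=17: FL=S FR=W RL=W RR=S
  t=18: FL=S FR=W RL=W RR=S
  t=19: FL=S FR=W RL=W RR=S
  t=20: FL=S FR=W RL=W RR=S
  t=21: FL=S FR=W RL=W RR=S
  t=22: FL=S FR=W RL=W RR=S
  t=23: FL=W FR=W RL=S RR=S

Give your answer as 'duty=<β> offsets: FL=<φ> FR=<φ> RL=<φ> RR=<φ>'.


duty=15 offsets: FL=16 FR=0 RL=1 RR=7

duty β = stance ticks per leg = 15
FL: stance ticks = 15; W→S at t=8 → φ=16
FR: stance ticks = 15; W→S at t=0 → φ=0
RL: stance ticks = 15; W→S at t=23 → φ=1
RR: stance ticks = 15; W→S at t=17 → φ=7


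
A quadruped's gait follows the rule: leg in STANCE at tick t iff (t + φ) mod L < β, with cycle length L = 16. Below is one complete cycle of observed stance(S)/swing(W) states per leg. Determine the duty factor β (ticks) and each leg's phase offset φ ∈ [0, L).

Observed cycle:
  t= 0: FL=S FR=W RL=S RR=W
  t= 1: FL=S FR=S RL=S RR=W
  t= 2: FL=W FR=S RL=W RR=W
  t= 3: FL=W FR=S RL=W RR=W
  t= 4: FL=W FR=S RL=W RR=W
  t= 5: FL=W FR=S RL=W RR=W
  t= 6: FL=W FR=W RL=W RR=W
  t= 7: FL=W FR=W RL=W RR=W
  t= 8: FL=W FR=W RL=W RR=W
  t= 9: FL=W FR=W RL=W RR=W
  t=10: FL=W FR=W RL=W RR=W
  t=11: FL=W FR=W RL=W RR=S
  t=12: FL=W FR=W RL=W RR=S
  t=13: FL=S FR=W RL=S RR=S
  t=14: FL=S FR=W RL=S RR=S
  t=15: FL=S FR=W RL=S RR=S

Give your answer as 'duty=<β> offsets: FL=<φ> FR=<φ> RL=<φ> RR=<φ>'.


duty=5 offsets: FL=3 FR=15 RL=3 RR=5

duty β = stance ticks per leg = 5
FL: stance ticks = 5; W→S at t=13 → φ=3
FR: stance ticks = 5; W→S at t=1 → φ=15
RL: stance ticks = 5; W→S at t=13 → φ=3
RR: stance ticks = 5; W→S at t=11 → φ=5


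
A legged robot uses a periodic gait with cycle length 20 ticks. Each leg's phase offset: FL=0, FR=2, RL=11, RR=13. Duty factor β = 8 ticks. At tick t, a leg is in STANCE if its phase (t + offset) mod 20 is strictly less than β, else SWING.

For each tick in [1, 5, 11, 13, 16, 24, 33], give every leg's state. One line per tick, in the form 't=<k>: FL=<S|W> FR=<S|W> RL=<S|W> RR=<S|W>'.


t=1: FL=S FR=S RL=W RR=W
t=5: FL=S FR=S RL=W RR=W
t=11: FL=W FR=W RL=S RR=S
t=13: FL=W FR=W RL=S RR=S
t=16: FL=W FR=W RL=S RR=W
t=24: FL=S FR=S RL=W RR=W
t=33: FL=W FR=W RL=S RR=S

t=1: phase=(1,3,12,14) vs β=8 → FL=S FR=S RL=W RR=W
t=5: phase=(5,7,16,18) vs β=8 → FL=S FR=S RL=W RR=W
t=11: phase=(11,13,2,4) vs β=8 → FL=W FR=W RL=S RR=S
t=13: phase=(13,15,4,6) vs β=8 → FL=W FR=W RL=S RR=S
t=16: phase=(16,18,7,9) vs β=8 → FL=W FR=W RL=S RR=W
t=24: phase=(4,6,15,17) vs β=8 → FL=S FR=S RL=W RR=W
t=33: phase=(13,15,4,6) vs β=8 → FL=W FR=W RL=S RR=S


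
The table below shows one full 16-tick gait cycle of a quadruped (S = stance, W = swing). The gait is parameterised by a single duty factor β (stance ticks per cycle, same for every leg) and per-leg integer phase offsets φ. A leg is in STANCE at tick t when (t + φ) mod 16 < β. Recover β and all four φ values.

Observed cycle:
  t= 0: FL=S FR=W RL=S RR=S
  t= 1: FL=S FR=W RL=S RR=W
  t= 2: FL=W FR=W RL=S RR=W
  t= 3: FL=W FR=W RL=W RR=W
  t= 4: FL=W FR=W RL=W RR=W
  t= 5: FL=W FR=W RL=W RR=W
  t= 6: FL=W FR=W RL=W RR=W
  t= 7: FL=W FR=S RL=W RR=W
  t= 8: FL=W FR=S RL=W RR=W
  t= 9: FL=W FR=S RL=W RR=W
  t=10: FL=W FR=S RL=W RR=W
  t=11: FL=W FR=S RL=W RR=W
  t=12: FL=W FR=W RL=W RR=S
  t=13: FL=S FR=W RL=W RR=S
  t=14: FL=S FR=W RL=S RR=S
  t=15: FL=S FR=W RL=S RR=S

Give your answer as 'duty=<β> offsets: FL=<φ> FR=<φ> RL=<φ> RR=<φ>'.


duty β = stance ticks per leg = 5
FL: stance ticks = 5; W→S at t=13 → φ=3
FR: stance ticks = 5; W→S at t=7 → φ=9
RL: stance ticks = 5; W→S at t=14 → φ=2
RR: stance ticks = 5; W→S at t=12 → φ=4

duty=5 offsets: FL=3 FR=9 RL=2 RR=4


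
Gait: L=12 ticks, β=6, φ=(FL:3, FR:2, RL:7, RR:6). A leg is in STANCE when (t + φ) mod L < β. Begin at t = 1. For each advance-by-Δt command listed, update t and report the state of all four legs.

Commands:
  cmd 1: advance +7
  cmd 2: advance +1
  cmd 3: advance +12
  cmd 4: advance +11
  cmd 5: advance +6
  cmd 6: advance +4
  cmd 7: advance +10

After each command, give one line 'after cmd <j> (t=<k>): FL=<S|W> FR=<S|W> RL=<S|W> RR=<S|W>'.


start t=1: FL=S FR=S RL=W RR=W
cmd 1: advance +7 → t=8, phase=(11,10,3,2) → FL=W FR=W RL=S RR=S
cmd 2: advance +1 → t=9, phase=(0,11,4,3) → FL=S FR=W RL=S RR=S
cmd 3: advance +12 → t=21, phase=(0,11,4,3) → FL=S FR=W RL=S RR=S
cmd 4: advance +11 → t=32, phase=(11,10,3,2) → FL=W FR=W RL=S RR=S
cmd 5: advance +6 → t=38, phase=(5,4,9,8) → FL=S FR=S RL=W RR=W
cmd 6: advance +4 → t=42, phase=(9,8,1,0) → FL=W FR=W RL=S RR=S
cmd 7: advance +10 → t=52, phase=(7,6,11,10) → FL=W FR=W RL=W RR=W

after cmd 1 (t=8): FL=W FR=W RL=S RR=S
after cmd 2 (t=9): FL=S FR=W RL=S RR=S
after cmd 3 (t=21): FL=S FR=W RL=S RR=S
after cmd 4 (t=32): FL=W FR=W RL=S RR=S
after cmd 5 (t=38): FL=S FR=S RL=W RR=W
after cmd 6 (t=42): FL=W FR=W RL=S RR=S
after cmd 7 (t=52): FL=W FR=W RL=W RR=W


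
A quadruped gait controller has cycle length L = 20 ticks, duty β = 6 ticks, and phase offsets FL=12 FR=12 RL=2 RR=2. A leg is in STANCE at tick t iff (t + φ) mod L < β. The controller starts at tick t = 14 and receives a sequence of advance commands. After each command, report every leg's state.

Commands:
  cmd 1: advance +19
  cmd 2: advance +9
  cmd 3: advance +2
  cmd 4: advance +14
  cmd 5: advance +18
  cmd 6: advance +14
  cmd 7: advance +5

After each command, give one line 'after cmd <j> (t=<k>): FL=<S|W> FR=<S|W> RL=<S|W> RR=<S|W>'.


after cmd 1 (t=33): FL=S FR=S RL=W RR=W
after cmd 2 (t=42): FL=W FR=W RL=S RR=S
after cmd 3 (t=44): FL=W FR=W RL=W RR=W
after cmd 4 (t=58): FL=W FR=W RL=S RR=S
after cmd 5 (t=76): FL=W FR=W RL=W RR=W
after cmd 6 (t=90): FL=S FR=S RL=W RR=W
after cmd 7 (t=95): FL=W FR=W RL=W RR=W

start t=14: FL=W FR=W RL=W RR=W
cmd 1: advance +19 → t=33, phase=(5,5,15,15) → FL=S FR=S RL=W RR=W
cmd 2: advance +9 → t=42, phase=(14,14,4,4) → FL=W FR=W RL=S RR=S
cmd 3: advance +2 → t=44, phase=(16,16,6,6) → FL=W FR=W RL=W RR=W
cmd 4: advance +14 → t=58, phase=(10,10,0,0) → FL=W FR=W RL=S RR=S
cmd 5: advance +18 → t=76, phase=(8,8,18,18) → FL=W FR=W RL=W RR=W
cmd 6: advance +14 → t=90, phase=(2,2,12,12) → FL=S FR=S RL=W RR=W
cmd 7: advance +5 → t=95, phase=(7,7,17,17) → FL=W FR=W RL=W RR=W
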